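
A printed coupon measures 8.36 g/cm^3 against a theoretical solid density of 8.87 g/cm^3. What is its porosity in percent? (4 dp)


Porosity = (1-8.36/8.87)*100 = 5.7497 %


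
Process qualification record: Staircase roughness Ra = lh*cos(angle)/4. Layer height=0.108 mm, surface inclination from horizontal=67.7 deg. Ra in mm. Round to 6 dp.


Ra = 0.108 * cos(67.7) / 4 = 0.010245 mm


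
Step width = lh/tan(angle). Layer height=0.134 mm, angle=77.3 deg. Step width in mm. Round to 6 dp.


step = 0.134 / tan(77.3) = 0.030198 mm


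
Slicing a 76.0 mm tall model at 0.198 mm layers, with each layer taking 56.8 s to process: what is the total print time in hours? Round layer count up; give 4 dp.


Layers = ceil(76.0/0.198) = 384
t = 384 * 56.8 / 3600 = 6.0587 hrs


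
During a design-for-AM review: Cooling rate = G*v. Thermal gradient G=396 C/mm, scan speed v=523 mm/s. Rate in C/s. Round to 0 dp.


CR = 396 * 523 = 207108 C/s


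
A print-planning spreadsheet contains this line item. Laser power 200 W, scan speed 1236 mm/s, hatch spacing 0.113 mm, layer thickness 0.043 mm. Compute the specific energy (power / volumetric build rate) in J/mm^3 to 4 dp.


Build rate = 1236 * 0.113 * 0.043 = 6.005724 mm^3/s
SE = 200 / 6.005724 = 33.3016 J/mm^3


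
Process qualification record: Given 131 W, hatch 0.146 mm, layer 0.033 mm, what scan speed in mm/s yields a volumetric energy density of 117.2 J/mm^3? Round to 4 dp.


v = 131 / (117.2*0.146*0.033) = 231.9941 mm/s


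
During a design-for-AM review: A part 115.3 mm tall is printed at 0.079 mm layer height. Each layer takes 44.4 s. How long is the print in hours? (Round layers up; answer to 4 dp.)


Layers = ceil(115.3/0.079) = 1460
t = 1460 * 44.4 / 3600 = 18.0067 hrs


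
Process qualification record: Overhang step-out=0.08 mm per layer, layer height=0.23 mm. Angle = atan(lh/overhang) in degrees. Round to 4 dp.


angle = atan(0.23/0.08) = 70.821 degrees


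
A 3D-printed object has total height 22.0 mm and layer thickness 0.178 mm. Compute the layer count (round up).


Layers = ceil(22.0/0.178) = 124


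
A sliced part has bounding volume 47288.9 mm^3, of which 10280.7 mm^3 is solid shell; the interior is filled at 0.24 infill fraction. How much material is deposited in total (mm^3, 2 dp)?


V_infill = (47288.9 - 10280.7) * 0.24 = 8881.97
V_total = 10280.7 + 8881.97 = 19162.67 mm^3


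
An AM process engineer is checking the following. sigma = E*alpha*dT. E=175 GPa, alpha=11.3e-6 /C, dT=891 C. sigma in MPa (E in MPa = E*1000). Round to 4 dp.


sigma = 175*1000 * 11.3e-6 * 891 = 1761.9525 MPa


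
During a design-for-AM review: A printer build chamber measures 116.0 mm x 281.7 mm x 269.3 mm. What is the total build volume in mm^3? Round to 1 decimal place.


V = 116.0 * 281.7 * 269.3 = 8799970.0 mm^3


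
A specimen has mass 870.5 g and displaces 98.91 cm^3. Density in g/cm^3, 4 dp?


rho = 870.5 / 98.91 = 8.8009 g/cm^3


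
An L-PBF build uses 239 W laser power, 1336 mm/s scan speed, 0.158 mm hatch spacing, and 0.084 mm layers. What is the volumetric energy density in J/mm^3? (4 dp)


E = 239 / (1336*0.158*0.084) = 13.4789 J/mm^3


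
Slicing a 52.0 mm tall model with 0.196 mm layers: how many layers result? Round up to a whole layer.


Layers = ceil(52.0/0.196) = 266


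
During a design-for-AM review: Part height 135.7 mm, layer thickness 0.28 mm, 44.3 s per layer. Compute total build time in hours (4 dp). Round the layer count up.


Layers = ceil(135.7/0.28) = 485
t = 485 * 44.3 / 3600 = 5.9682 hrs


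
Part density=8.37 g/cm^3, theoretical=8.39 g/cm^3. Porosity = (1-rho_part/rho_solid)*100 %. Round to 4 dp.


Porosity = (1-8.37/8.39)*100 = 0.2384 %


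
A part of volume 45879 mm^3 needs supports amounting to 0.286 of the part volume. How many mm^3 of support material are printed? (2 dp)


V_support = 45879 * 0.286 = 13121.39 mm^3


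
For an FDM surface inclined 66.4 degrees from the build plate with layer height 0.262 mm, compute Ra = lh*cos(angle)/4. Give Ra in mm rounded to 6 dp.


Ra = 0.262 * cos(66.4) / 4 = 0.026223 mm


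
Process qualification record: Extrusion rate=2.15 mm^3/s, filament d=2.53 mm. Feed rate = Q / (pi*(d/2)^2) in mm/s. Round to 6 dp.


A = pi*(2.53/2)^2 = 5.027255
v = 2.15 / 5.027255 = 0.427669 mm/s


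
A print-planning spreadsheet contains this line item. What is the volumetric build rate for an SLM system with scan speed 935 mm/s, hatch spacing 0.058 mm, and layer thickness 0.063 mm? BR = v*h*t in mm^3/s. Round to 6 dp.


Rate = 935 * 0.058 * 0.063 = 3.41649 mm^3/s


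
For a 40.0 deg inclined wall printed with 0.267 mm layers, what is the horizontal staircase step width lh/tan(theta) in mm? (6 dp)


step = 0.267 / tan(40.0) = 0.318198 mm


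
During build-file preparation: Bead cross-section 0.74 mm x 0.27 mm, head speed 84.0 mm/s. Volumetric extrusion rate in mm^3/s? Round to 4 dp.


Rate = 0.74 * 0.27 * 84.0 = 16.7832 mm^3/s


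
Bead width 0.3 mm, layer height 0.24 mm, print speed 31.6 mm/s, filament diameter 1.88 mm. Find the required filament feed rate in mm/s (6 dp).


Q = 0.3 * 0.24 * 31.6 = 2.2752 mm^3/s
A_fil = pi*(1.88/2)^2 = 2.77591127 mm^2
v_feed = 2.2752 / 2.77591127 = 0.819623 mm/s


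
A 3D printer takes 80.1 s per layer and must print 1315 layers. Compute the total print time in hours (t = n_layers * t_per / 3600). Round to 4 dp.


t = 1315 * 80.1 / 3600 = 29.2588 hrs


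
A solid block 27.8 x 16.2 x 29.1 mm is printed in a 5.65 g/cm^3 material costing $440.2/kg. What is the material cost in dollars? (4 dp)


V = 27.8 * 16.2 * 29.1 = 13105.476 mm^3 = 13.105476 cm^3
Mass = 13.105476 * 5.65 / 1000 = 0.07404594 kg
Cost = 0.07404594 * 440.2 = 32.595 $


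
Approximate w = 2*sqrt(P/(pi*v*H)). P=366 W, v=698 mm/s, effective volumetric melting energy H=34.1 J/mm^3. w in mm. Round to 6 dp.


w = 2*sqrt(366/(pi*698*34.1)) = 0.139924 mm


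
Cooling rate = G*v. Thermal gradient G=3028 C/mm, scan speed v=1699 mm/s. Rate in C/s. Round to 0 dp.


CR = 3028 * 1699 = 5144572 C/s


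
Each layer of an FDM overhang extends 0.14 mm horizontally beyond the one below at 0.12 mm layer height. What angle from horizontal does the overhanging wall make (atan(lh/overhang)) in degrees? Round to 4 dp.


angle = atan(0.12/0.14) = 40.6013 degrees


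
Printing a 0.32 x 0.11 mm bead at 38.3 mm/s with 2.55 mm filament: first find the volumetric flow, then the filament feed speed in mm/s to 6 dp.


Q = 0.32 * 0.11 * 38.3 = 1.34816 mm^3/s
A_fil = pi*(2.55/2)^2 = 5.10705156 mm^2
v_feed = 1.34816 / 5.10705156 = 0.26398 mm/s


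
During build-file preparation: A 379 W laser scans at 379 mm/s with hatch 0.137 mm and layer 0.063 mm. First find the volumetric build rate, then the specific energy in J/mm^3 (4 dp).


Build rate = 379 * 0.137 * 0.063 = 3.271149 mm^3/s
SE = 379 / 3.271149 = 115.8614 J/mm^3


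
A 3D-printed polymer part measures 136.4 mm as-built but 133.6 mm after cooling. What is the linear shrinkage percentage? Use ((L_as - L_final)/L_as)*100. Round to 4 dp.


Shrinkage = ((136.4-133.6)/136.4)*100 = 2.0528 %


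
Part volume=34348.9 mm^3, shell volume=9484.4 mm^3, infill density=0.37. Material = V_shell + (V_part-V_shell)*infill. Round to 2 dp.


V_infill = (34348.9 - 9484.4) * 0.37 = 9199.87
V_total = 9484.4 + 9199.87 = 18684.27 mm^3


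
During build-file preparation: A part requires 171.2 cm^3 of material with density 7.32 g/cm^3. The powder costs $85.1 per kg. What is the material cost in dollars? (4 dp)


Mass = 171.2*7.32/1000 = 1.253184 kg
Cost = 1.253184 * 85.1 = 106.646 $


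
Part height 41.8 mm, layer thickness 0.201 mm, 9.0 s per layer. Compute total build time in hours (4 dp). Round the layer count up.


Layers = ceil(41.8/0.201) = 208
t = 208 * 9.0 / 3600 = 0.52 hrs


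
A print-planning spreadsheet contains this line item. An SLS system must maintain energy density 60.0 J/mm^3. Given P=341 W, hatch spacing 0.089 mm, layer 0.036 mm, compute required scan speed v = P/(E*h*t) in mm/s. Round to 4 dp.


v = 341 / (60.0*0.089*0.036) = 1773.8244 mm/s


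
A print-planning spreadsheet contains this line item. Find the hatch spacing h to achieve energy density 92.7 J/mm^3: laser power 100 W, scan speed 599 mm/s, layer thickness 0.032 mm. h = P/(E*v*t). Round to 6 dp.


h = 100 / (92.7*599*0.032) = 0.056279 mm


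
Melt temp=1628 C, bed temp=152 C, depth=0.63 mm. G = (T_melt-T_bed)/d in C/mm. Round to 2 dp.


G = (1628-152)/0.63 = 2342.86 C/mm


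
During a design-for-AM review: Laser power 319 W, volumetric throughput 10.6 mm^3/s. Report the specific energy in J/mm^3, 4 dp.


SE = 319 / 10.6 = 30.0943 J/mm^3


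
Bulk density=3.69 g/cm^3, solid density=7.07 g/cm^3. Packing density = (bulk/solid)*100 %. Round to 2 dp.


Packing = (3.69/7.07)*100 = 52.19 %


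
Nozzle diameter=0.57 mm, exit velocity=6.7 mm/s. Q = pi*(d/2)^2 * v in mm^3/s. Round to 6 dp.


A = pi*(0.57/2)^2 = 0.25517586 mm^2
Q = 0.25517586 * 6.7 = 1.709678 mm^3/s


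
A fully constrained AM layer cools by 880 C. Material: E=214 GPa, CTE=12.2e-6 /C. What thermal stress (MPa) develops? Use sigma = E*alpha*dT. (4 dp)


sigma = 214*1000 * 12.2e-6 * 880 = 2297.504 MPa


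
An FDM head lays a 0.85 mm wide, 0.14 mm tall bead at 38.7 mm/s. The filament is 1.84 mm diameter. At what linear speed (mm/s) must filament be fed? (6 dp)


Q = 0.85 * 0.14 * 38.7 = 4.6053 mm^3/s
A_fil = pi*(1.84/2)^2 = 2.65904402 mm^2
v_feed = 4.6053 / 2.65904402 = 1.731938 mm/s


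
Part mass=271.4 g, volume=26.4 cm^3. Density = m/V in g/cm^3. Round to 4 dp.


rho = 271.4 / 26.4 = 10.2803 g/cm^3


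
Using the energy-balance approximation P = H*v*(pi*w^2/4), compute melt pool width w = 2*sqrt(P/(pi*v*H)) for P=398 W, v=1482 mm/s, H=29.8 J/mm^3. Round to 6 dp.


w = 2*sqrt(398/(pi*1482*29.8)) = 0.107118 mm


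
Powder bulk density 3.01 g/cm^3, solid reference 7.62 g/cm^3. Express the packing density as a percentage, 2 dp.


Packing = (3.01/7.62)*100 = 39.5 %


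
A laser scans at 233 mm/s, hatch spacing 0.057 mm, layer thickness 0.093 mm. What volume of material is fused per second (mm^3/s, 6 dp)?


Rate = 233 * 0.057 * 0.093 = 1.235133 mm^3/s


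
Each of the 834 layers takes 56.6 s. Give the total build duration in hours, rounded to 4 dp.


t = 834 * 56.6 / 3600 = 13.1123 hrs


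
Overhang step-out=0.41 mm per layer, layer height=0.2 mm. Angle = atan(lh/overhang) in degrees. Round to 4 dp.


angle = atan(0.2/0.41) = 26.0033 degrees


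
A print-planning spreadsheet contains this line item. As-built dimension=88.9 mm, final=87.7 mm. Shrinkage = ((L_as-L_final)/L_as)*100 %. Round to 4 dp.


Shrinkage = ((88.9-87.7)/88.9)*100 = 1.3498 %


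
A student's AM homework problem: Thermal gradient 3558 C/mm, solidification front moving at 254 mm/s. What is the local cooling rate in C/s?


CR = 3558 * 254 = 903732 C/s


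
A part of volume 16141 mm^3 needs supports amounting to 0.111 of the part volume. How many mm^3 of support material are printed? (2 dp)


V_support = 16141 * 0.111 = 1791.65 mm^3


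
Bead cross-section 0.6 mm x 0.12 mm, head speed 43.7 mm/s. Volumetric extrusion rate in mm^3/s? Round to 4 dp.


Rate = 0.6 * 0.12 * 43.7 = 3.1464 mm^3/s


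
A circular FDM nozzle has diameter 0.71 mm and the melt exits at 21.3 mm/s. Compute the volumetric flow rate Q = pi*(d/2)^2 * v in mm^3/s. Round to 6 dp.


A = pi*(0.71/2)^2 = 0.39591921 mm^2
Q = 0.39591921 * 21.3 = 8.433079 mm^3/s


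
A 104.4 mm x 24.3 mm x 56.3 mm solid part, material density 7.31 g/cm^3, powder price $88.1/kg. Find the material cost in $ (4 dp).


V = 104.4 * 24.3 * 56.3 = 142828.596 mm^3 = 142.828596 cm^3
Mass = 142.828596 * 7.31 / 1000 = 1.04407704 kg
Cost = 1.04407704 * 88.1 = 91.9832 $


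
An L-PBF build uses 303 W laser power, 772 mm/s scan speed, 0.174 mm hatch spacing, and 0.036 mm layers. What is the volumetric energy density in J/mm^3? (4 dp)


E = 303 / (772*0.174*0.036) = 62.6576 J/mm^3


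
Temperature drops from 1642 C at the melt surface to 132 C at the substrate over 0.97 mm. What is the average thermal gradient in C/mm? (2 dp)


G = (1642-132)/0.97 = 1556.7 C/mm


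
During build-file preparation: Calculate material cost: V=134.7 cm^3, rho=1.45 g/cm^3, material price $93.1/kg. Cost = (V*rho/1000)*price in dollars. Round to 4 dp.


Mass = 134.7*1.45/1000 = 0.195315 kg
Cost = 0.195315 * 93.1 = 18.1838 $


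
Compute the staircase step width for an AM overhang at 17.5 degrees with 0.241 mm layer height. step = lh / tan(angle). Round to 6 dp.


step = 0.241 / tan(17.5) = 0.764354 mm


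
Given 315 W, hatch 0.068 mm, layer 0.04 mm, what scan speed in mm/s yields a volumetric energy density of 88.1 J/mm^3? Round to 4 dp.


v = 315 / (88.1*0.068*0.04) = 1314.5156 mm/s


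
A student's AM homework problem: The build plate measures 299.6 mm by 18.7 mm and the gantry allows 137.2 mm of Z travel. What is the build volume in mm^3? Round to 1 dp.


V = 299.6 * 18.7 * 137.2 = 768665.7 mm^3


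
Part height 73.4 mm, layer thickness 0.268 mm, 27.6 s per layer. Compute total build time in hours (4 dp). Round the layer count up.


Layers = ceil(73.4/0.268) = 274
t = 274 * 27.6 / 3600 = 2.1007 hrs


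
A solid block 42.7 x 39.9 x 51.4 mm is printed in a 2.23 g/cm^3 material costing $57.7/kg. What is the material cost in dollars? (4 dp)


V = 42.7 * 39.9 * 51.4 = 87571.722 mm^3 = 87.571722 cm^3
Mass = 87.571722 * 2.23 / 1000 = 0.19528494 kg
Cost = 0.19528494 * 57.7 = 11.2679 $


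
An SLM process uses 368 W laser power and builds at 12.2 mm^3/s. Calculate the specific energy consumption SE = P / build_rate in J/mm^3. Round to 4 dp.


SE = 368 / 12.2 = 30.1639 J/mm^3


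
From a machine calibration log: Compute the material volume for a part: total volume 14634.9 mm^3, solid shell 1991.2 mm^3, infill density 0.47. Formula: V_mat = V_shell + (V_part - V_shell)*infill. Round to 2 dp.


V_infill = (14634.9 - 1991.2) * 0.47 = 5942.54
V_total = 1991.2 + 5942.54 = 7933.74 mm^3


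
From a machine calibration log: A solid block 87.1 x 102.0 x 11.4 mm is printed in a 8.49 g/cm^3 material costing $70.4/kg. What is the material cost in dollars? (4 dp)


V = 87.1 * 102.0 * 11.4 = 101279.88 mm^3 = 101.27988 cm^3
Mass = 101.27988 * 8.49 / 1000 = 0.85986618 kg
Cost = 0.85986618 * 70.4 = 60.5346 $


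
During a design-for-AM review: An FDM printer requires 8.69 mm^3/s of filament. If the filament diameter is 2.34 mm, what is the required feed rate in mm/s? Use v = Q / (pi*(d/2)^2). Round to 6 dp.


A = pi*(2.34/2)^2 = 4.300526
v = 8.69 / 4.300526 = 2.020683 mm/s


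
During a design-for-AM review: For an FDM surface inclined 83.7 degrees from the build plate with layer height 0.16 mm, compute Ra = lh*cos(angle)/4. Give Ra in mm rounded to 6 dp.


Ra = 0.16 * cos(83.7) / 4 = 0.004389 mm


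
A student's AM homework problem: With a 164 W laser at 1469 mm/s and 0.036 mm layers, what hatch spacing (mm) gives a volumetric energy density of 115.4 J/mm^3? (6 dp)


h = 164 / (115.4*1469*0.036) = 0.026873 mm


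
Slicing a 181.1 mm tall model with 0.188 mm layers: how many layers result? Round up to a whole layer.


Layers = ceil(181.1/0.188) = 964


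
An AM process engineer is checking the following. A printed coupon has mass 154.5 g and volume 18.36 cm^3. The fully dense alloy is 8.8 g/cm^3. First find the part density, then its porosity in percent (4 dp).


rho_part = 154.5 / 18.36 = 8.41503268 g/cm^3
Porosity = (1 - 8.41503268/8.8)*100 = 4.3746 %


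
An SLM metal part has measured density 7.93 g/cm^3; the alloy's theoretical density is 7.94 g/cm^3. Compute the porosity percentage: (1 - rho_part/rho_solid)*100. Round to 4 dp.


Porosity = (1-7.93/7.94)*100 = 0.1259 %


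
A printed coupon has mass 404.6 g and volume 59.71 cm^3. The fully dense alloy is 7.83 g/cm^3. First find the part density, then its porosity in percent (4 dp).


rho_part = 404.6 / 59.71 = 6.77608441 g/cm^3
Porosity = (1 - 6.77608441/7.83)*100 = 13.46 %


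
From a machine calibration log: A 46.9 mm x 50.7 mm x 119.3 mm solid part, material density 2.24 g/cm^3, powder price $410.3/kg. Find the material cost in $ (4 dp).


V = 46.9 * 50.7 * 119.3 = 283675.119 mm^3 = 283.675119 cm^3
Mass = 283.675119 * 2.24 / 1000 = 0.63543227 kg
Cost = 0.63543227 * 410.3 = 260.7179 $


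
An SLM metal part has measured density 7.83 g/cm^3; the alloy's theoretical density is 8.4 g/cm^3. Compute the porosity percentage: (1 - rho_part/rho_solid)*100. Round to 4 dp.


Porosity = (1-7.83/8.4)*100 = 6.7857 %


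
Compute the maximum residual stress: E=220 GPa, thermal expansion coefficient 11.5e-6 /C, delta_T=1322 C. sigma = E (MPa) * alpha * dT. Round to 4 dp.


sigma = 220*1000 * 11.5e-6 * 1322 = 3344.66 MPa


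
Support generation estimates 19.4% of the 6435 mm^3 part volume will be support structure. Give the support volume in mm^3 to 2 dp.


V_support = 6435 * 0.194 = 1248.39 mm^3


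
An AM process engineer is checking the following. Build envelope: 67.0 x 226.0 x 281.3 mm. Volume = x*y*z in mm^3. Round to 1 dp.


V = 67.0 * 226.0 * 281.3 = 4259444.6 mm^3


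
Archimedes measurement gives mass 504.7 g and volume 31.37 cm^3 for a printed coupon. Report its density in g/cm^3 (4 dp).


rho = 504.7 / 31.37 = 16.0886 g/cm^3


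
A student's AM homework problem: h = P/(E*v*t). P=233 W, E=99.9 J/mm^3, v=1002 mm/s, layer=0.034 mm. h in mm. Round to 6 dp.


h = 233 / (99.9*1002*0.034) = 0.068461 mm


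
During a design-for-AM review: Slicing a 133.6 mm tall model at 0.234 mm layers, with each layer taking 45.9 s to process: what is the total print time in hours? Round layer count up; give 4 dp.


Layers = ceil(133.6/0.234) = 571
t = 571 * 45.9 / 3600 = 7.2803 hrs


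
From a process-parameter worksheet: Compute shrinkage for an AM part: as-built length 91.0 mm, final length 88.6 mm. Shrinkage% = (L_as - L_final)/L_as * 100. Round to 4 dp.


Shrinkage = ((91.0-88.6)/91.0)*100 = 2.6374 %


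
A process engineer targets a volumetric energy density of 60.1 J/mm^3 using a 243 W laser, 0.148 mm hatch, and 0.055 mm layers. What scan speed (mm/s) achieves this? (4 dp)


v = 243 / (60.1*0.148*0.055) = 496.7151 mm/s


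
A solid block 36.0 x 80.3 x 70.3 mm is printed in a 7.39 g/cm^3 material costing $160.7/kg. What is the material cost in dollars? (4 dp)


V = 36.0 * 80.3 * 70.3 = 203223.24 mm^3 = 203.22324 cm^3
Mass = 203.22324 * 7.39 / 1000 = 1.50181974 kg
Cost = 1.50181974 * 160.7 = 241.3424 $


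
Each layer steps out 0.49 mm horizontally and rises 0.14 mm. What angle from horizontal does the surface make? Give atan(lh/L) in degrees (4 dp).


angle = atan(0.14/0.49) = 15.9454 degrees


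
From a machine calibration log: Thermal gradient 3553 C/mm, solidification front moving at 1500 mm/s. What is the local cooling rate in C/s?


CR = 3553 * 1500 = 5329500 C/s


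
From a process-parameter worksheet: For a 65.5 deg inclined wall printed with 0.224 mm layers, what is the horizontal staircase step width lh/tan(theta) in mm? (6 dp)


step = 0.224 / tan(65.5) = 0.102083 mm


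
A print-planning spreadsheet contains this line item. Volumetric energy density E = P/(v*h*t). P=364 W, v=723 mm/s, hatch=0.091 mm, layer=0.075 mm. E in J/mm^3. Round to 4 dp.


E = 364 / (723*0.091*0.075) = 73.7667 J/mm^3


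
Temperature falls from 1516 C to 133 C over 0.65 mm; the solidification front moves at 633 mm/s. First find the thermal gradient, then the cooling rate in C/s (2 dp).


G = (1516-133)/0.65 = 2127.69230769 C/mm
CR = 2127.69230769 * 633 = 1346829.23 C/s


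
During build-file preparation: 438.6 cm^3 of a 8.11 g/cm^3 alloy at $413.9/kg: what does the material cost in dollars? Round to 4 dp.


Mass = 438.6*8.11/1000 = 3.557046 kg
Cost = 3.557046 * 413.9 = 1472.2613 $


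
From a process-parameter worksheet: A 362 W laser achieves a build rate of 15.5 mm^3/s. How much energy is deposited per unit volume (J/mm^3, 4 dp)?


SE = 362 / 15.5 = 23.3548 J/mm^3


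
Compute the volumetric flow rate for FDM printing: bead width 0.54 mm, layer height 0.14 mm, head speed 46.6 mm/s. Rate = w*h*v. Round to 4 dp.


Rate = 0.54 * 0.14 * 46.6 = 3.523 mm^3/s


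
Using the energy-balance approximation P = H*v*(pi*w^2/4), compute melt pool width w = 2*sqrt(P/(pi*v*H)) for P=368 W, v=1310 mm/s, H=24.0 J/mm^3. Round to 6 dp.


w = 2*sqrt(368/(pi*1310*24.0)) = 0.122078 mm


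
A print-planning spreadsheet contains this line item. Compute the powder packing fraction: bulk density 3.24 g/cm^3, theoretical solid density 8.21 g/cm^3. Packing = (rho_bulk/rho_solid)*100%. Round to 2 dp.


Packing = (3.24/8.21)*100 = 39.46 %


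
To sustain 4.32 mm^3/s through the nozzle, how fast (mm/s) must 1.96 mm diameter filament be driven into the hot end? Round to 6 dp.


A = pi*(1.96/2)^2 = 3.017186
v = 4.32 / 3.017186 = 1.431798 mm/s


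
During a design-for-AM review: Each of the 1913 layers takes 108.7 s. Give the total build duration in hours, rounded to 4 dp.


t = 1913 * 108.7 / 3600 = 57.762 hrs


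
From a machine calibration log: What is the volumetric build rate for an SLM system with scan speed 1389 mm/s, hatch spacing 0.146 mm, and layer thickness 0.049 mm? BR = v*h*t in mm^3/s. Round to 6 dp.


Rate = 1389 * 0.146 * 0.049 = 9.936906 mm^3/s


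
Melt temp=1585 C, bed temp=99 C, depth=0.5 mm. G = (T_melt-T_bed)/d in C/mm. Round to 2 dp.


G = (1585-99)/0.5 = 2972.0 C/mm


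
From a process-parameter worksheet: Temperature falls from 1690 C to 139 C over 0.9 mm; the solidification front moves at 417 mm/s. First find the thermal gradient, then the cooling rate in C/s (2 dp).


G = (1690-139)/0.9 = 1723.33333333 C/mm
CR = 1723.33333333 * 417 = 718630.0 C/s


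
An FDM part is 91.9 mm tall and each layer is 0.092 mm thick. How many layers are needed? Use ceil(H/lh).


Layers = ceil(91.9/0.092) = 999


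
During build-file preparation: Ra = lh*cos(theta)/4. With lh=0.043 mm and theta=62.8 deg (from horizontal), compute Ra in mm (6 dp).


Ra = 0.043 * cos(62.8) / 4 = 0.004914 mm


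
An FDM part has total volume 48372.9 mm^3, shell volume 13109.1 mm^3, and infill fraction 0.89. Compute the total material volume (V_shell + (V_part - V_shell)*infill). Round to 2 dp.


V_infill = (48372.9 - 13109.1) * 0.89 = 31384.78
V_total = 13109.1 + 31384.78 = 44493.88 mm^3


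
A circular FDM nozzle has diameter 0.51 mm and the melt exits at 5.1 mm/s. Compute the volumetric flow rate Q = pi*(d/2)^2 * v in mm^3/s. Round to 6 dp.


A = pi*(0.51/2)^2 = 0.20428206 mm^2
Q = 0.20428206 * 5.1 = 1.041839 mm^3/s


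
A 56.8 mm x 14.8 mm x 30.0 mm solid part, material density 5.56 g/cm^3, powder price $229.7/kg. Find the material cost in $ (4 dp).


V = 56.8 * 14.8 * 30.0 = 25219.2 mm^3 = 25.2192 cm^3
Mass = 25.2192 * 5.56 / 1000 = 0.14021875 kg
Cost = 0.14021875 * 229.7 = 32.2082 $


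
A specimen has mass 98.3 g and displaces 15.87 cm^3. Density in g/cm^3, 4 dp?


rho = 98.3 / 15.87 = 6.1941 g/cm^3


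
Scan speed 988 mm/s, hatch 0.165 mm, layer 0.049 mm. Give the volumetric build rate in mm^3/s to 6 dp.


Rate = 988 * 0.165 * 0.049 = 7.98798 mm^3/s


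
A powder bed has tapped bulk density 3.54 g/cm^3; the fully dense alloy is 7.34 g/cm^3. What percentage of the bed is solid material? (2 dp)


Packing = (3.54/7.34)*100 = 48.23 %


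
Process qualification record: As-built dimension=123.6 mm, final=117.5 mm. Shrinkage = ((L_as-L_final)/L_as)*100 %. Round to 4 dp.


Shrinkage = ((123.6-117.5)/123.6)*100 = 4.9353 %


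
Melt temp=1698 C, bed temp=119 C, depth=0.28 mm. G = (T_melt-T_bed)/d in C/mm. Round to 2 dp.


G = (1698-119)/0.28 = 5639.29 C/mm


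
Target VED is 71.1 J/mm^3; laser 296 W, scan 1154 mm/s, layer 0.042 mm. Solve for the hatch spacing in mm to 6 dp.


h = 296 / (71.1*1154*0.042) = 0.085895 mm


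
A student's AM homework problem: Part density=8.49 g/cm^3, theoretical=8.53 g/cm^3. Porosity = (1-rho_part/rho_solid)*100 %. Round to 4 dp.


Porosity = (1-8.49/8.53)*100 = 0.4689 %


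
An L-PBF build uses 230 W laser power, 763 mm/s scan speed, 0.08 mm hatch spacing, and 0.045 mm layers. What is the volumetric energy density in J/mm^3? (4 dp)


E = 230 / (763*0.08*0.045) = 83.7338 J/mm^3


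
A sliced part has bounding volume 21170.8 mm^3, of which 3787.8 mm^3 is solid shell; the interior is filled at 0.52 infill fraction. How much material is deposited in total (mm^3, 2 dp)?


V_infill = (21170.8 - 3787.8) * 0.52 = 9039.16
V_total = 3787.8 + 9039.16 = 12826.96 mm^3


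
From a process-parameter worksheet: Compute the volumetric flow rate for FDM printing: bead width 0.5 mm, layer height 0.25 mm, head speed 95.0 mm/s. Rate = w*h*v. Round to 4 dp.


Rate = 0.5 * 0.25 * 95.0 = 11.875 mm^3/s


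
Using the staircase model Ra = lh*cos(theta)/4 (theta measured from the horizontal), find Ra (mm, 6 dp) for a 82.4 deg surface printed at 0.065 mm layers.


Ra = 0.065 * cos(82.4) / 4 = 0.002149 mm


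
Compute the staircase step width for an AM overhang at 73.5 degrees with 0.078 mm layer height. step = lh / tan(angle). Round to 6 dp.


step = 0.078 / tan(73.5) = 0.023105 mm


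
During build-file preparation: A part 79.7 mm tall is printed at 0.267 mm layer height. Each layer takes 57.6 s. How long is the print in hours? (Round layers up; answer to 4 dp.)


Layers = ceil(79.7/0.267) = 299
t = 299 * 57.6 / 3600 = 4.784 hrs


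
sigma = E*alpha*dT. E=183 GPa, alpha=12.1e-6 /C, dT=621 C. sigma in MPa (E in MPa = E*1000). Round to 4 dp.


sigma = 183*1000 * 12.1e-6 * 621 = 1375.0803 MPa


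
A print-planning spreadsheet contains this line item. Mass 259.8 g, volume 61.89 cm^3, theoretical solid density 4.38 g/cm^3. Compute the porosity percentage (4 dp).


rho_part = 259.8 / 61.89 = 4.19777024 g/cm^3
Porosity = (1 - 4.19777024/4.38)*100 = 4.1605 %


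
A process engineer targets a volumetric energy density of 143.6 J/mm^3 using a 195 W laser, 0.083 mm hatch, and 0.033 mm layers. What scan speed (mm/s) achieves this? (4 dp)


v = 195 / (143.6*0.083*0.033) = 495.779 mm/s


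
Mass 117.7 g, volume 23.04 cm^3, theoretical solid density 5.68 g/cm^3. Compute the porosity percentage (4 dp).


rho_part = 117.7 / 23.04 = 5.10850694 g/cm^3
Porosity = (1 - 5.10850694/5.68)*100 = 10.0615 %


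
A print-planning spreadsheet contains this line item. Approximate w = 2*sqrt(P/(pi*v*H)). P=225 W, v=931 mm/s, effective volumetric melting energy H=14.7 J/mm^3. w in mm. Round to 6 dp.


w = 2*sqrt(225/(pi*931*14.7)) = 0.144681 mm


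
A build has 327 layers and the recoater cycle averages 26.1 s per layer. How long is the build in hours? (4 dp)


t = 327 * 26.1 / 3600 = 2.3708 hrs


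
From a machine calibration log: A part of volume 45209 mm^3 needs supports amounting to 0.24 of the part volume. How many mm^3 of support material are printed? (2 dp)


V_support = 45209 * 0.24 = 10850.16 mm^3


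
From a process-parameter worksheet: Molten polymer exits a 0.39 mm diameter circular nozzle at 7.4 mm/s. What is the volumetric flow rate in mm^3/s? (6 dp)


A = pi*(0.39/2)^2 = 0.11945906 mm^2
Q = 0.11945906 * 7.4 = 0.883997 mm^3/s


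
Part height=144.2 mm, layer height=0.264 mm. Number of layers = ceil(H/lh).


Layers = ceil(144.2/0.264) = 547


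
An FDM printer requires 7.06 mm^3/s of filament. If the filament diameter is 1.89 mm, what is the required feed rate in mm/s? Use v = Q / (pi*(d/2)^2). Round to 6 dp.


A = pi*(1.89/2)^2 = 2.805521
v = 7.06 / 2.805521 = 2.516467 mm/s


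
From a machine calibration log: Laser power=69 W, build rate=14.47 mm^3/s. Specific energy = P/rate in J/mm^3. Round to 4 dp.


SE = 69 / 14.47 = 4.7685 J/mm^3


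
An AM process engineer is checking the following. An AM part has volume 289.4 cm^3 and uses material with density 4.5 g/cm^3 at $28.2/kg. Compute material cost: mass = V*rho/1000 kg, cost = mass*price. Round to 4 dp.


Mass = 289.4*4.5/1000 = 1.3023 kg
Cost = 1.3023 * 28.2 = 36.7249 $


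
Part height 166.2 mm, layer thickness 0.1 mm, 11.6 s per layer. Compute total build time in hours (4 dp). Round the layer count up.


Layers = ceil(166.2/0.1) = 1662
t = 1662 * 11.6 / 3600 = 5.3553 hrs


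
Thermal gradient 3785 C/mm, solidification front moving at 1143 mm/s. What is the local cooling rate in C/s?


CR = 3785 * 1143 = 4326255 C/s


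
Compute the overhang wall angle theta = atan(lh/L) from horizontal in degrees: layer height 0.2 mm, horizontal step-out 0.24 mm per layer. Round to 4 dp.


angle = atan(0.2/0.24) = 39.8056 degrees


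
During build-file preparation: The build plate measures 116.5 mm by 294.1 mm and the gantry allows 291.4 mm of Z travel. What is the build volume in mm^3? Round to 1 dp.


V = 116.5 * 294.1 * 291.4 = 9984136.2 mm^3


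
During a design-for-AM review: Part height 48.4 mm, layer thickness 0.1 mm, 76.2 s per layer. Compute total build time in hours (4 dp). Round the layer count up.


Layers = ceil(48.4/0.1) = 484
t = 484 * 76.2 / 3600 = 10.2447 hrs


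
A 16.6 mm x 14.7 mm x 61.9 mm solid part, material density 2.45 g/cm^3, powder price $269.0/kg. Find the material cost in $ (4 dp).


V = 16.6 * 14.7 * 61.9 = 15104.838 mm^3 = 15.104838 cm^3
Mass = 15.104838 * 2.45 / 1000 = 0.03700685 kg
Cost = 0.03700685 * 269.0 = 9.9548 $


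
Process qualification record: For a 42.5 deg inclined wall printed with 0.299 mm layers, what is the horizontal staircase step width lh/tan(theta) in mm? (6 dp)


step = 0.299 / tan(42.5) = 0.326301 mm


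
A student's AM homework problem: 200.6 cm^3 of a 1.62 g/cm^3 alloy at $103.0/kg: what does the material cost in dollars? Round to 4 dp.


Mass = 200.6*1.62/1000 = 0.324972 kg
Cost = 0.324972 * 103.0 = 33.4721 $


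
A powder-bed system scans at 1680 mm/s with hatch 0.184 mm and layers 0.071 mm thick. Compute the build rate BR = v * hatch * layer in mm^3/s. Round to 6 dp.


Rate = 1680 * 0.184 * 0.071 = 21.94752 mm^3/s


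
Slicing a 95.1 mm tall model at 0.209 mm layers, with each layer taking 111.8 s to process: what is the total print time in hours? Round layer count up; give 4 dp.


Layers = ceil(95.1/0.209) = 456
t = 456 * 111.8 / 3600 = 14.1613 hrs


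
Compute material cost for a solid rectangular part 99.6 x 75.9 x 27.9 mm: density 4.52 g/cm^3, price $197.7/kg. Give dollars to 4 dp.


V = 99.6 * 75.9 * 27.9 = 210913.956 mm^3 = 210.913956 cm^3
Mass = 210.913956 * 4.52 / 1000 = 0.95333108 kg
Cost = 0.95333108 * 197.7 = 188.4736 $


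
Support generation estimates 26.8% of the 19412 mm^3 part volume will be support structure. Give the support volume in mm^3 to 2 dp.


V_support = 19412 * 0.268 = 5202.42 mm^3


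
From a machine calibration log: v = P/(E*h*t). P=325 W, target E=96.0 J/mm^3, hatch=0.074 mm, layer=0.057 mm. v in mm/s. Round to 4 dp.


v = 325 / (96.0*0.074*0.057) = 802.6118 mm/s


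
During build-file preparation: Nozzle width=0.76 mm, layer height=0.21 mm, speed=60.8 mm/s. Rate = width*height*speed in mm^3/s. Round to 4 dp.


Rate = 0.76 * 0.21 * 60.8 = 9.7037 mm^3/s


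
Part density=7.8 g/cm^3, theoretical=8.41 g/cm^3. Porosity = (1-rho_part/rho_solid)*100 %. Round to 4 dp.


Porosity = (1-7.8/8.41)*100 = 7.2533 %


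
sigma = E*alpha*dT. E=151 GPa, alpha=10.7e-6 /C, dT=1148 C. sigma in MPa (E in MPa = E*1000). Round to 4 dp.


sigma = 151*1000 * 10.7e-6 * 1148 = 1854.8236 MPa


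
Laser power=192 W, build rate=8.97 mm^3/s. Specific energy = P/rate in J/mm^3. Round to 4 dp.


SE = 192 / 8.97 = 21.4047 J/mm^3


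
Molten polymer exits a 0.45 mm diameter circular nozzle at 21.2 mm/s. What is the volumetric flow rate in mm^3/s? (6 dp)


A = pi*(0.45/2)^2 = 0.15904313 mm^2
Q = 0.15904313 * 21.2 = 3.371714 mm^3/s


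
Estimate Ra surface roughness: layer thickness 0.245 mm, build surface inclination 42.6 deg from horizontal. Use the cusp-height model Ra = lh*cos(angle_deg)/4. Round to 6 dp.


Ra = 0.245 * cos(42.6) / 4 = 0.045086 mm


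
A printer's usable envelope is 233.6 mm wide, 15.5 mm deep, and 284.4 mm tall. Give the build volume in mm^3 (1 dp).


V = 233.6 * 15.5 * 284.4 = 1029755.5 mm^3


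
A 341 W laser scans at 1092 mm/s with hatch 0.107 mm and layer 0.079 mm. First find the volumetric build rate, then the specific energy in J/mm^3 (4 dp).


Build rate = 1092 * 0.107 * 0.079 = 9.230676 mm^3/s
SE = 341 / 9.230676 = 36.942 J/mm^3


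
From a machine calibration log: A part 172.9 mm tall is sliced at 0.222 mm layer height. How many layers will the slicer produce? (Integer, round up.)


Layers = ceil(172.9/0.222) = 779


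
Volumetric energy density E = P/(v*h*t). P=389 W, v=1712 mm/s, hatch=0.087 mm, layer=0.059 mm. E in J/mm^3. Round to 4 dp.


E = 389 / (1712*0.087*0.059) = 44.2664 J/mm^3


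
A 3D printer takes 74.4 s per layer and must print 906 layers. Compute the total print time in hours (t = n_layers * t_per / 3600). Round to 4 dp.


t = 906 * 74.4 / 3600 = 18.724 hrs


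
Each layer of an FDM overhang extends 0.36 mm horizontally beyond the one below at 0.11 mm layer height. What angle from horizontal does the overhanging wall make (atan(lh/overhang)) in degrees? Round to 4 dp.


angle = atan(0.11/0.36) = 16.9908 degrees


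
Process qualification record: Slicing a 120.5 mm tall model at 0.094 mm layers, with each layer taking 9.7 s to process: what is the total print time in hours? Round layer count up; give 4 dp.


Layers = ceil(120.5/0.094) = 1282
t = 1282 * 9.7 / 3600 = 3.4543 hrs


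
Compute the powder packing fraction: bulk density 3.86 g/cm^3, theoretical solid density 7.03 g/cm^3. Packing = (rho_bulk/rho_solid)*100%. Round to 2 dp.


Packing = (3.86/7.03)*100 = 54.91 %


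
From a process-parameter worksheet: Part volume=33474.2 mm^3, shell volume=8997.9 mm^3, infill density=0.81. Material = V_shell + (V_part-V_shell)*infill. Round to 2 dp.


V_infill = (33474.2 - 8997.9) * 0.81 = 19825.8
V_total = 8997.9 + 19825.8 = 28823.7 mm^3


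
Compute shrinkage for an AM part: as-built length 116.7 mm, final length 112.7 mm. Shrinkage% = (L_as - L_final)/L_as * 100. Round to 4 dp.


Shrinkage = ((116.7-112.7)/116.7)*100 = 3.4276 %


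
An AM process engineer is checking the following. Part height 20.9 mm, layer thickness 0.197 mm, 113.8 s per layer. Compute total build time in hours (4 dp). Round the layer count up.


Layers = ceil(20.9/0.197) = 107
t = 107 * 113.8 / 3600 = 3.3824 hrs


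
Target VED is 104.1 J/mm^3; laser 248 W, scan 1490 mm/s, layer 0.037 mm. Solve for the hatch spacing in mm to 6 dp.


h = 248 / (104.1*1490*0.037) = 0.043213 mm


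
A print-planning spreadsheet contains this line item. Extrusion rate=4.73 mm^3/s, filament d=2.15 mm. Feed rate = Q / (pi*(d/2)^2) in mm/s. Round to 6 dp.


A = pi*(2.15/2)^2 = 3.630503
v = 4.73 / 3.630503 = 1.30285 mm/s


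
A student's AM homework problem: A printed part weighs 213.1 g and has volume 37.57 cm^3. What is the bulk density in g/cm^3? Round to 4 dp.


rho = 213.1 / 37.57 = 5.6721 g/cm^3


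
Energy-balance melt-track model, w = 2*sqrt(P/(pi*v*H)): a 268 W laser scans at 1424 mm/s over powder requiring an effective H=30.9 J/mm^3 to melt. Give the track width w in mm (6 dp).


w = 2*sqrt(268/(pi*1424*30.9)) = 0.088062 mm


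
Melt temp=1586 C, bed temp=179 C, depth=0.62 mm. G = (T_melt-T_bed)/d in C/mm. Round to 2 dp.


G = (1586-179)/0.62 = 2269.35 C/mm


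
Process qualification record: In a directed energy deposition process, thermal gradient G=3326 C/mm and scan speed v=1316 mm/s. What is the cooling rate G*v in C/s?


CR = 3326 * 1316 = 4377016 C/s


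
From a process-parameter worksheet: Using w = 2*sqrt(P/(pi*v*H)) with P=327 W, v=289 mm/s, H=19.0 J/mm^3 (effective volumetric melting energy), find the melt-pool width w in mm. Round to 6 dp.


w = 2*sqrt(327/(pi*289*19.0)) = 0.275361 mm


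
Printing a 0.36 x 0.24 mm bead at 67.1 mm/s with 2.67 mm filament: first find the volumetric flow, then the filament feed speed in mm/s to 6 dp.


Q = 0.36 * 0.24 * 67.1 = 5.79744 mm^3/s
A_fil = pi*(2.67/2)^2 = 5.59902497 mm^2
v_feed = 5.79744 / 5.59902497 = 1.035437 mm/s


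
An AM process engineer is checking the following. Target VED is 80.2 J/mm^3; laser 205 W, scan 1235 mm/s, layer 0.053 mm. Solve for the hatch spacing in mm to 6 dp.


h = 205 / (80.2*1235*0.053) = 0.039051 mm


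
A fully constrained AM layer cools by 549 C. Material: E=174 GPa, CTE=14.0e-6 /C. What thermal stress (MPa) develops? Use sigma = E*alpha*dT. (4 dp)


sigma = 174*1000 * 14.0e-6 * 549 = 1337.364 MPa


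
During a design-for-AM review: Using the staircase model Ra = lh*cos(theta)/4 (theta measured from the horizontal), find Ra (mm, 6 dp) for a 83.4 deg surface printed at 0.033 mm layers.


Ra = 0.033 * cos(83.4) / 4 = 0.000948 mm


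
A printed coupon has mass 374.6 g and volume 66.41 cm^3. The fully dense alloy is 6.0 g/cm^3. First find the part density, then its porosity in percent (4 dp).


rho_part = 374.6 / 66.41 = 5.64071676 g/cm^3
Porosity = (1 - 5.64071676/6.0)*100 = 5.9881 %


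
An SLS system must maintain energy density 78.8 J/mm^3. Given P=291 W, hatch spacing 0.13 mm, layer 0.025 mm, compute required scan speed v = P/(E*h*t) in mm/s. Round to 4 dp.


v = 291 / (78.8*0.13*0.025) = 1136.2749 mm/s


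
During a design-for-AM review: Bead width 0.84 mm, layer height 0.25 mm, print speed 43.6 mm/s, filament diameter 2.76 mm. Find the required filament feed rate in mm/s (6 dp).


Q = 0.84 * 0.25 * 43.6 = 9.156 mm^3/s
A_fil = pi*(2.76/2)^2 = 5.98284905 mm^2
v_feed = 9.156 / 5.98284905 = 1.530375 mm/s


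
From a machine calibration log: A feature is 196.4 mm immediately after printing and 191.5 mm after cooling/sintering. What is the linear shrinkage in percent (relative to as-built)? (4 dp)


Shrinkage = ((196.4-191.5)/196.4)*100 = 2.4949 %


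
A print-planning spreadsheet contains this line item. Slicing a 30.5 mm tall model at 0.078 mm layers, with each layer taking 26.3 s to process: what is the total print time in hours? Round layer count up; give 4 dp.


Layers = ceil(30.5/0.078) = 392
t = 392 * 26.3 / 3600 = 2.8638 hrs


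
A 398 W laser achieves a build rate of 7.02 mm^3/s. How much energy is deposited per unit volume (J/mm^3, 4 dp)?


SE = 398 / 7.02 = 56.6952 J/mm^3


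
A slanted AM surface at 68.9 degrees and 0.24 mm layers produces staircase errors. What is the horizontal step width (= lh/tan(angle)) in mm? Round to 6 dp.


step = 0.24 / tan(68.9) = 0.092608 mm


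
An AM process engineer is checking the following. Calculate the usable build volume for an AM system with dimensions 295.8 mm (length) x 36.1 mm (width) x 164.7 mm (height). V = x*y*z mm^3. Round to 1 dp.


V = 295.8 * 36.1 * 164.7 = 1758729.2 mm^3


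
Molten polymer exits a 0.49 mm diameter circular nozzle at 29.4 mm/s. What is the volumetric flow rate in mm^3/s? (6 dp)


A = pi*(0.49/2)^2 = 0.1885741 mm^2
Q = 0.1885741 * 29.4 = 5.544079 mm^3/s


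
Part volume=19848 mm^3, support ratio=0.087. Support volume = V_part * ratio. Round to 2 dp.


V_support = 19848 * 0.087 = 1726.78 mm^3


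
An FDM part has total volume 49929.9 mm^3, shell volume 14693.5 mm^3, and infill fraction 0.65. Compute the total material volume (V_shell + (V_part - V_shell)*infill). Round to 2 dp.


V_infill = (49929.9 - 14693.5) * 0.65 = 22903.66
V_total = 14693.5 + 22903.66 = 37597.16 mm^3
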